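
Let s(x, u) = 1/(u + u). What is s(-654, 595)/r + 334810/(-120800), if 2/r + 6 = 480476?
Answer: 286219641/1437520 ≈ 199.11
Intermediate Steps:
s(x, u) = 1/(2*u)
r = 1/240235 (r = 2/(-6 + 480476) = 2/480470 = 2*(1/480470) = 1/240235 ≈ 4.1626e-6)
s(-654, 595)/r + 334810/(-120800) = ((1/2)/595)/(1/240235) + 334810/(-120800) = ((1/2)*(1/595))*240235 + 334810*(-1/120800) = (1/1190)*240235 - 33481/12080 = 48047/238 - 33481/12080 = 286219641/1437520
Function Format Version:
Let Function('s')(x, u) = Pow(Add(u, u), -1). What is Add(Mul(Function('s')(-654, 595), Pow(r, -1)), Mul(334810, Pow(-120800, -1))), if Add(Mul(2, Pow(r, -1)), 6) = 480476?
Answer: Rational(286219641, 1437520) ≈ 199.11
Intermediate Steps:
Function('s')(x, u) = Mul(Rational(1, 2), Pow(u, -1)) (Function('s')(x, u) = Pow(Mul(2, u), -1) = Mul(Rational(1, 2), Pow(u, -1)))
r = Rational(1, 240235) (r = Mul(2, Pow(Add(-6, 480476), -1)) = Mul(2, Pow(480470, -1)) = Mul(2, Rational(1, 480470)) = Rational(1, 240235) ≈ 4.1626e-6)
Add(Mul(Function('s')(-654, 595), Pow(r, -1)), Mul(334810, Pow(-120800, -1))) = Add(Mul(Mul(Rational(1, 2), Pow(595, -1)), Pow(Rational(1, 240235), -1)), Mul(334810, Pow(-120800, -1))) = Add(Mul(Mul(Rational(1, 2), Rational(1, 595)), 240235), Mul(334810, Rational(-1, 120800))) = Add(Mul(Rational(1, 1190), 240235), Rational(-33481, 12080)) = Add(Rational(48047, 238), Rational(-33481, 12080)) = Rational(286219641, 1437520)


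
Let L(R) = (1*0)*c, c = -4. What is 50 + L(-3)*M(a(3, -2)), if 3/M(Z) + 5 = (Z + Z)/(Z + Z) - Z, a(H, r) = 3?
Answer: 50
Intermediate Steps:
L(R) = 0 (L(R) = (1*0)*(-4) = 0*(-4) = 0)
M(Z) = 3/(-4 - Z) (M(Z) = 3/(-5 + ((Z + Z)/(Z + Z) - Z)) = 3/(-5 + ((2*Z)/((2*Z)) - Z)) = 3/(-5 + ((2*Z)*(1/(2*Z)) - Z)) = 3/(-5 + (1 - Z)) = 3/(-4 - Z))
50 + L(-3)*M(a(3, -2)) = 50 + 0*(-3/(4 + 3)) = 50 + 0*(-3/7) = 50 + 0 = 50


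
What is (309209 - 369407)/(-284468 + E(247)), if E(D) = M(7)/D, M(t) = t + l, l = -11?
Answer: 2478151/11710600 ≈ 0.21162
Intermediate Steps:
M(t) = -11 + t (M(t) = t - 11 = -11 + t)
E(D) = -4/D (E(D) = (-11 + 7)/D = -4/D)
(309209 - 369407)/(-284468 + E(247)) = (309209 - 369407)/(-284468 - 4/247) = -60198/(-284468 - 4*1/247) = -60198/(-284468 - 4/247) = -60198/(-70263600/247) = -60198*(-247/70263600) = 2478151/11710600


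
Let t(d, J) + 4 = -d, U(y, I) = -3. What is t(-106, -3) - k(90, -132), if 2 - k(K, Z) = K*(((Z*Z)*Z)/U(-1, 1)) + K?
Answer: 68999230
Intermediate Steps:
t(d, J) = -4 - d
k(K, Z) = 2 - K + K*Z**3/3 (k(K, Z) = 2 - (K*(((Z*Z)*Z)/(-3)) + K) = 2 - (K*((Z**2*Z)*(-1/3)) + K) = 2 - (K*(Z**3*(-1/3)) + K) = 2 - (K*(-Z**3/3) + K) = 2 - (-K*Z**3/3 + K) = 2 - (K - K*Z**3/3) = 2 + (-K + K*Z**3/3) = 2 - K + K*Z**3/3)
t(-106, -3) - k(90, -132) = (-4 - 1*(-106)) - (2 - 1*90 + (1/3)*90*(-132)**3) = (-4 + 106) - (2 - 90 + (1/3)*90*(-2299968)) = 102 - (2 - 90 - 68999040) = 102 - 1*(-68999128) = 102 + 68999128 = 68999230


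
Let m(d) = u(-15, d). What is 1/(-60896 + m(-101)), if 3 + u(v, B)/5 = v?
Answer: -1/60986 ≈ -1.6397e-5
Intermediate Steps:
u(v, B) = -15 + 5*v
m(d) = -90 (m(d) = -15 + 5*(-15) = -15 - 75 = -90)
1/(-60896 + m(-101)) = 1/(-60896 - 90) = 1/(-60986) = -1/60986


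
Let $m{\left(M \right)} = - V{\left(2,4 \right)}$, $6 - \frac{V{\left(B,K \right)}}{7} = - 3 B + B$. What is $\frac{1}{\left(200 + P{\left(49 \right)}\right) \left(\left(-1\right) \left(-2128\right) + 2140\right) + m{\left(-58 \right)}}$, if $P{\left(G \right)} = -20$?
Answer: $\frac{1}{768170} \approx 1.3018 \cdot 10^{-6}$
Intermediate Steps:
$V{\left(B,K \right)} = 42 + 14 B$ ($V{\left(B,K \right)} = 42 - 7 \left(- 3 B + B\right) = 42 - 7 \left(- 2 B\right) = 42 + 14 B$)
$m{\left(M \right)} = -70$ ($m{\left(M \right)} = - (42 + 14 \cdot 2) = - (42 + 28) = \left(-1\right) 70 = -70$)
$\frac{1}{\left(200 + P{\left(49 \right)}\right) \left(\left(-1\right) \left(-2128\right) + 2140\right) + m{\left(-58 \right)}} = \frac{1}{\left(200 - 20\right) \left(\left(-1\right) \left(-2128\right) + 2140\right) - 70} = \frac{1}{180 \left(2128 + 2140\right) - 70} = \frac{1}{180 \cdot 4268 - 70} = \frac{1}{768240 - 70} = \frac{1}{768170}$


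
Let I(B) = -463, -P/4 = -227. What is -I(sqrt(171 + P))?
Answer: 463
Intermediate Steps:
P = 908 (P = -4*(-227) = 908)
-I(sqrt(171 + P)) = -1*(-463) = 463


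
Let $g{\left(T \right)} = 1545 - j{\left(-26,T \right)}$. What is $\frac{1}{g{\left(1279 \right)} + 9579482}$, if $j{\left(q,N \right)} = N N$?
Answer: $\frac{1}{7945186} \approx 1.2586 \cdot 10^{-7}$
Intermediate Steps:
$j{\left(q,N \right)} = N^{2}$
$g{\left(T \right)} = 1545 - T^{2}$
$\frac{1}{g{\left(1279 \right)} + 9579482} = \frac{1}{\left(1545 - 1279^{2}\right) + 9579482} = \frac{1}{\left(1545 - 1635841\right) + 9579482} = \frac{1}{-1634296 + 9579482} = \frac{1}{7945186}$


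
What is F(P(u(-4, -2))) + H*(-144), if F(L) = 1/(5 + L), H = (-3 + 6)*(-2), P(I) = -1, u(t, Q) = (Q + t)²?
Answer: 3457/4 ≈ 864.25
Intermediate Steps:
H = -6 (H = 3*(-2) = -6)
F(P(u(-4, -2))) + H*(-144) = 1/(5 - 1) - 6*(-144) = 1/4 + 864 = ¼ + 864 = 3457/4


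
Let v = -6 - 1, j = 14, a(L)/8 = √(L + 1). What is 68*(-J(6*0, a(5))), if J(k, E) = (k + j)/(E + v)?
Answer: -6664/335 - 7616*√6/335 ≈ -75.580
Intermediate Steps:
a(L) = 8*√(1 + L) (a(L) = 8*√(L + 1) = 8*√(1 + L))
v = -7
J(k, E) = (14 + k)/(-7 + E) (J(k, E) = (k + 14)/(E - 7) = (14 + k)/(-7 + E))
68*(-J(6*0, a(5))) = 68*(-(14 + 6*0)/(-7 + 8*√(1 + 5))) = 68*(-(14 + 0)/(-7 + 8*√6)) = 68*(-14/(-7 + 8*√6)) = -952/(-7 + 8*√6)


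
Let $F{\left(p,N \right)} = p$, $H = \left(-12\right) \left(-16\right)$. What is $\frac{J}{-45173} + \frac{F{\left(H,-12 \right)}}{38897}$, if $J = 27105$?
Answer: $- \frac{1045629969}{1757094181} \approx -0.59509$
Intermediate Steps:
$H = 192$
$\frac{J}{-45173} + \frac{F{\left(H,-12 \right)}}{38897} = \frac{27105}{-45173} + \frac{192}{38897} = 27105 \left(- \frac{1}{45173}\right) + 192 \cdot \frac{1}{38897} = - \frac{27105}{45173} + \frac{192}{38897} = - \frac{1045629969}{1757094181}$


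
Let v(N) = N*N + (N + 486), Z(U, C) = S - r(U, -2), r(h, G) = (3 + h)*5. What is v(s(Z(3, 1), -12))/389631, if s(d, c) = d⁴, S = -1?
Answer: 852891961448/389631 ≈ 2.1890e+6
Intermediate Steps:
r(h, G) = 15 + 5*h
Z(U, C) = -16 - 5*U (Z(U, C) = -1 - (15 + 5*U) = -1 + (-15 - 5*U) = -16 - 5*U)
v(N) = 486 + N + N² (v(N) = N² + (486 + N) = 486 + N + N²)
v(s(Z(3, 1), -12))/389631 = (486 + (-16 - 5*3)⁴ + ((-16 - 5*3)⁴)²)/389631 = (486 + (-16 - 15)⁴ + ((-16 - 15)⁴)²)*(1/389631) = (486 + (-31)⁴ + ((-31)⁴)²)*(1/389631) = (486 + 923521 + 923521²)*(1/389631) = (486 + 923521 + 852891037441)*(1/389631) = 852891961448*(1/389631) = 852891961448/389631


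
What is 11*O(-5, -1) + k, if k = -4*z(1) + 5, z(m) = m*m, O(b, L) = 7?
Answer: 78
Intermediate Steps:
z(m) = m²
k = 1 (k = -4*1² + 5 = -4*1 + 5 = -4 + 5 = 1)
11*O(-5, -1) + k = 11*7 + 1 = 77 + 1 = 78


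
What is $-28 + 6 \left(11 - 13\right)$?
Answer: $-40$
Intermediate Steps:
$-28 + 6 \left(11 - 13\right) = -28 + 6 \left(-2\right) = -28 - 12 = -40$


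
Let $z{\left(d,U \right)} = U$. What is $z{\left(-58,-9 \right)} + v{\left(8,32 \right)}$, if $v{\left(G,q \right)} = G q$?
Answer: $247$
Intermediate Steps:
$z{\left(-58,-9 \right)} + v{\left(8,32 \right)} = -9 + 8 \cdot 32 = -9 + 256 = 247$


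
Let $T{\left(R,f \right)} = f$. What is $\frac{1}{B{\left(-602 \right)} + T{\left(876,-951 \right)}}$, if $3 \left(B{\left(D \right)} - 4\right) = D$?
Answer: $- \frac{3}{3443} \approx -0.00087133$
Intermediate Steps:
$B{\left(D \right)} = 4 + \frac{D}{3}$
$\frac{1}{B{\left(-602 \right)} + T{\left(876,-951 \right)}} = \frac{1}{\left(4 + \frac{1}{3} \left(-602\right)\right) - 951} = \frac{1}{\left(4 - \frac{602}{3}\right) - 951} = \frac{1}{- \frac{590}{3} - 951} = \frac{1}{- \frac{3443}{3}} = - \frac{3}{3443}$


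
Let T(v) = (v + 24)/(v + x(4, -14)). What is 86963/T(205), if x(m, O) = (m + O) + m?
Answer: 17305637/229 ≈ 75571.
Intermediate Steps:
x(m, O) = O + 2*m (x(m, O) = (O + m) + m = O + 2*m)
T(v) = (24 + v)/(-6 + v) (T(v) = (v + 24)/(v + (-14 + 2*4)) = (24 + v)/(v + (-14 + 8)) = (24 + v)/(v - 6) = (24 + v)/(-6 + v))
86963/T(205) = 86963/(((24 + 205)/(-6 + 205))) = 86963/((229/199)) = 86963/(((1/199)*229)) = 86963/(229/199) = 86963*(199/229) = 17305637/229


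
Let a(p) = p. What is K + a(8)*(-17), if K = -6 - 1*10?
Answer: -152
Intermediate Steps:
K = -16 (K = -6 - 10 = -16)
K + a(8)*(-17) = -16 + 8*(-17) = -16 - 136 = -152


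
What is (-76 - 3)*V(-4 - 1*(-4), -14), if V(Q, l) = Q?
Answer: 0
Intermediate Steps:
(-76 - 3)*V(-4 - 1*(-4), -14) = (-76 - 3)*(-4 - 1*(-4)) = -79*(-4 + 4) = -79*0 = 0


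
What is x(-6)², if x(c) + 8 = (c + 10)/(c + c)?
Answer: 625/9 ≈ 69.444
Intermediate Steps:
x(c) = -8 + (10 + c)/(2*c) (x(c) = -8 + (c + 10)/(c + c) = -8 + (10 + c)/((2*c)) = -8 + (10 + c)*(1/(2*c)) = -8 + (10 + c)/(2*c))
x(-6)² = (-15/2 + 5/(-6))² = (-15/2 + 5*(-⅙))² = (-15/2 - ⅚)² = (-25/3)² = 625/9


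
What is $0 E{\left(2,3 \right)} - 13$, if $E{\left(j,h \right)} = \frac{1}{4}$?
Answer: $-13$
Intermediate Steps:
$E{\left(j,h \right)} = \frac{1}{4}$
$0 E{\left(2,3 \right)} - 13 = 0 \cdot \frac{1}{4} - 13 = 0 - 13 = -13$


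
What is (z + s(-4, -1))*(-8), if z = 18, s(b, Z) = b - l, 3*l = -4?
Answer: -368/3 ≈ -122.67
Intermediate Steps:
l = -4/3 (l = (1/3)*(-4) = -4/3 ≈ -1.3333)
s(b, Z) = 4/3 + b (s(b, Z) = b - 1*(-4/3) = b + 4/3 = 4/3 + b)
(z + s(-4, -1))*(-8) = (18 + (4/3 - 4))*(-8) = (18 - 8/3)*(-8) = (46/3)*(-8) = -368/3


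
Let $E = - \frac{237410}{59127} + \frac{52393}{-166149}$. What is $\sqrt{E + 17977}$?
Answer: $\frac{\sqrt{21413848162007693139910}}{1091543547} \approx 134.06$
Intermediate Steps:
$E = - \frac{14181091667}{3274630641}$ ($E = \left(-237410\right) \frac{1}{59127} + 52393 \left(- \frac{1}{166149}\right) = - \frac{237410}{59127} - \frac{52393}{166149} = - \frac{14181091667}{3274630641} \approx -4.3306$)
$\sqrt{E + 17977} = \sqrt{- \frac{14181091667}{3274630641} + 17977} = \sqrt{\frac{58853853941590}{3274630641}} = \frac{\sqrt{21413848162007693139910}}{1091543547}$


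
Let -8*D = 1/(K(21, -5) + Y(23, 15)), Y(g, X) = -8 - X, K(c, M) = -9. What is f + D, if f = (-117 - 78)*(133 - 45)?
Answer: -4392959/256 ≈ -17160.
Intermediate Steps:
D = 1/256 (D = -1/(8*(-9 + (-8 - 1*15))) = -1/(8*(-9 + (-8 - 15))) = -1/(8*(-9 - 23)) = -⅛/(-32) = -⅛*(-1/32) = 1/256 ≈ 0.0039063)
f = -17160 (f = -195*88 = -17160)
f + D = -17160 + 1/256 = -4392959/256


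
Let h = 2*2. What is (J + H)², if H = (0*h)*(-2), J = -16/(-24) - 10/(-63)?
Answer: 2704/3969 ≈ 0.68128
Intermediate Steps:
h = 4
J = 52/63 (J = -16*(-1/24) - 10*(-1/63) = ⅔ + 10/63 = 52/63 ≈ 0.82540)
H = 0 (H = (0*4)*(-2) = 0*(-2) = 0)
(J + H)² = (52/63 + 0)² = (52/63)² = 2704/3969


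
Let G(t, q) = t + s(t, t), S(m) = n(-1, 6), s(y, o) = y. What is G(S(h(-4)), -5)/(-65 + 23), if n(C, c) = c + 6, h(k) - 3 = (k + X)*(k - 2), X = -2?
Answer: -4/7 ≈ -0.57143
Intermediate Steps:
h(k) = 3 + (-2 + k)² (h(k) = 3 + (k - 2)*(k - 2) = 3 + (-2 + k)*(-2 + k) = 3 + (-2 + k)²)
n(C, c) = 6 + c
S(m) = 12 (S(m) = 6 + 6 = 12)
G(t, q) = 2*t (G(t, q) = t + t = 2*t)
G(S(h(-4)), -5)/(-65 + 23) = (2*12)/(-65 + 23) = 24/(-42) = -1/42*24 = -4/7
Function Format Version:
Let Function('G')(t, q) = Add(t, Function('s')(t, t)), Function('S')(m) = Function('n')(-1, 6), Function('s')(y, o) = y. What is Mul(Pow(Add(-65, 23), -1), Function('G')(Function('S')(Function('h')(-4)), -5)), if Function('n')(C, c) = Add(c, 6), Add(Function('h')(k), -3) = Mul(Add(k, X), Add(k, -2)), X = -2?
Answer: Rational(-4, 7) ≈ -0.57143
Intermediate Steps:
Function('h')(k) = Add(3, Pow(Add(-2, k), 2)) (Function('h')(k) = Add(3, Mul(Add(k, -2), Add(k, -2))) = Add(3, Mul(Add(-2, k), Add(-2, k))) = Add(3, Pow(Add(-2, k), 2)))
Function('n')(C, c) = Add(6, c)
Function('S')(m) = 12 (Function('S')(m) = Add(6, 6) = 12)
Function('G')(t, q) = Mul(2, t) (Function('G')(t, q) = Add(t, t) = Mul(2, t))
Mul(Pow(Add(-65, 23), -1), Function('G')(Function('S')(Function('h')(-4)), -5)) = Mul(Pow(Add(-65, 23), -1), Mul(2, 12)) = Mul(Pow(-42, -1), 24) = Mul(Rational(-1, 42), 24) = Rational(-4, 7)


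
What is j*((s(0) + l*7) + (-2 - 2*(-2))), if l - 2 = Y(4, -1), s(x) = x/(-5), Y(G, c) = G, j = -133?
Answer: -5852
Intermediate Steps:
s(x) = -x/5 (s(x) = x*(-⅕) = -x/5)
l = 6 (l = 2 + 4 = 6)
j*((s(0) + l*7) + (-2 - 2*(-2))) = -133*((-⅕*0 + 6*7) + (-2 - 2*(-2))) = -133*((0 + 42) + (-2 + 4)) = -133*(42 + 2) = -133*44 = -5852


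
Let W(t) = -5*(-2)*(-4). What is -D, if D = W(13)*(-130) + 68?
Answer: -5268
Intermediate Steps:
W(t) = -40 (W(t) = 10*(-4) = -40)
D = 5268 (D = -40*(-130) + 68 = 5200 + 68 = 5268)
-D = -1*5268 = -5268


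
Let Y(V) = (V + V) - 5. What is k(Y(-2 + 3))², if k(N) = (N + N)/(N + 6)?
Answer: 4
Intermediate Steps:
Y(V) = -5 + 2*V (Y(V) = 2*V - 5 = -5 + 2*V)
k(N) = 2*N/(6 + N) (k(N) = (2*N)/(6 + N) = 2*N/(6 + N))
k(Y(-2 + 3))² = (2*(-5 + 2*(-2 + 3))/(6 + (-5 + 2*(-2 + 3))))² = (2*(-5 + 2*1)/(6 + (-5 + 2*1)))² = (2*(-5 + 2)/(6 + (-5 + 2)))² = (2*(-3)/(6 - 3))² = (2*(-3)/3)² = (2*(-3)*(⅓))² = (-2)² = 4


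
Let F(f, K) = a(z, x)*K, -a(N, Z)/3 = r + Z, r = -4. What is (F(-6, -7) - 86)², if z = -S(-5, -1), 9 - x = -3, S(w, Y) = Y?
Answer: 6724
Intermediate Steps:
x = 12 (x = 9 - 1*(-3) = 9 + 3 = 12)
z = 1 (z = -1*(-1) = 1)
a(N, Z) = 12 - 3*Z (a(N, Z) = -3*(-4 + Z) = 12 - 3*Z)
F(f, K) = -24*K (F(f, K) = (12 - 3*12)*K = (12 - 36)*K = -24*K)
(F(-6, -7) - 86)² = (-24*(-7) - 86)² = (168 - 86)² = 82² = 6724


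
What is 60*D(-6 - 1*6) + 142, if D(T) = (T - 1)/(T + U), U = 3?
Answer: 686/3 ≈ 228.67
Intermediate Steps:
D(T) = (-1 + T)/(3 + T) (D(T) = (T - 1)/(T + 3) = (-1 + T)/(3 + T))
60*D(-6 - 1*6) + 142 = 60*((-1 + (-6 - 1*6))/(3 + (-6 - 1*6))) + 142 = 60*((-1 + (-6 - 6))/(3 + (-6 - 6))) + 142 = 60*((-1 - 12)/(3 - 12)) + 142 = 60*(-13/(-9)) + 142 = 60*(-1/9*(-13)) + 142 = 60*(13/9) + 142 = 260/3 + 142 = 686/3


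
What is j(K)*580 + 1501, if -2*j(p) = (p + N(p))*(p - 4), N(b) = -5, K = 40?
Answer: -363899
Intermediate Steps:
j(p) = -(-5 + p)*(-4 + p)/2 (j(p) = -(p - 5)*(p - 4)/2 = -(-5 + p)*(-4 + p)/2)
j(K)*580 + 1501 = (-10 - ½*40² + (9/2)*40)*580 + 1501 = (-10 - ½*1600 + 180)*580 + 1501 = (-10 - 800 + 180)*580 + 1501 = -630*580 + 1501 = -365400 + 1501 = -363899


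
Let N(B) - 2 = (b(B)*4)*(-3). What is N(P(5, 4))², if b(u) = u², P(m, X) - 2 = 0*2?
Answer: 2116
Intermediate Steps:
P(m, X) = 2 (P(m, X) = 2 + 0*2 = 2 + 0 = 2)
N(B) = 2 - 12*B² (N(B) = 2 + (B²*4)*(-3) = 2 + (4*B²)*(-3) = 2 - 12*B²)
N(P(5, 4))² = (2 - 12*2²)² = (2 - 12*4)² = (2 - 48)² = (-46)² = 2116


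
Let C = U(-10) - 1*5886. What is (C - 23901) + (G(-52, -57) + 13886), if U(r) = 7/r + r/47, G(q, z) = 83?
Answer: -7434889/470 ≈ -15819.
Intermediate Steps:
U(r) = 7/r + r/47 (U(r) = 7/r + r*(1/47) = 7/r + r/47)
C = -2766849/470 (C = (7/(-10) + (1/47)*(-10)) - 1*5886 = (7*(-1/10) - 10/47) - 5886 = (-7/10 - 10/47) - 5886 = -429/470 - 5886 = -2766849/470 ≈ -5886.9)
(C - 23901) + (G(-52, -57) + 13886) = (-2766849/470 - 23901) + (83 + 13886) = -14000319/470 + 13969 = -7434889/470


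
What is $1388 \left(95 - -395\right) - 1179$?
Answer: $678941$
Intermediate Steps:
$1388 \left(95 - -395\right) - 1179 = 1388 \left(95 + 395\right) - 1179 = 1388 \cdot 490 - 1179 = 680120 - 1179 = 678941$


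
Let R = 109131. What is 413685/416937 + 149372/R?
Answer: 35808190433/15166917249 ≈ 2.3609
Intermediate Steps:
413685/416937 + 149372/R = 413685/416937 + 149372/109131 = 413685*(1/416937) + 149372*(1/109131) = 137895/138979 + 149372/109131 = 35808190433/15166917249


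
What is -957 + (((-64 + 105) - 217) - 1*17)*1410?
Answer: -273087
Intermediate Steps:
-957 + (((-64 + 105) - 217) - 1*17)*1410 = -957 + ((41 - 217) - 17)*1410 = -957 + (-176 - 17)*1410 = -957 - 193*1410 = -957 - 272130 = -273087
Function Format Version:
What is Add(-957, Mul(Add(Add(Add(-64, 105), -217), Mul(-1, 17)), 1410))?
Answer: -273087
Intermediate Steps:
Add(-957, Mul(Add(Add(Add(-64, 105), -217), Mul(-1, 17)), 1410)) = Add(-957, Mul(Add(Add(41, -217), -17), 1410)) = Add(-957, Mul(Add(-176, -17), 1410)) = Add(-957, Mul(-193, 1410)) = Add(-957, -272130) = -273087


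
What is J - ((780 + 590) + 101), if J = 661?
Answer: -810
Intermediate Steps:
J - ((780 + 590) + 101) = 661 - ((780 + 590) + 101) = 661 - (1370 + 101) = 661 - 1*1471 = 661 - 1471 = -810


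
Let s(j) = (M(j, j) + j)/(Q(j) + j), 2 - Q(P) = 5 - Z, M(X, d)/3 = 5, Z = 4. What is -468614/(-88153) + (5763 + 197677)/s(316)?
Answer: 5685184394674/29178643 ≈ 1.9484e+5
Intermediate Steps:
M(X, d) = 15 (M(X, d) = 3*5 = 15)
Q(P) = 1 (Q(P) = 2 - (5 - 1*4) = 2 - (5 - 4) = 2 - 1*1 = 2 - 1 = 1)
s(j) = (15 + j)/(1 + j)
-468614/(-88153) + (5763 + 197677)/s(316) = -468614/(-88153) + (5763 + 197677)/(((15 + 316)/(1 + 316))) = -468614*(-1/88153) + 203440/((331/317)) = 468614/88153 + 203440/(((1/317)*331)) = 468614/88153 + 203440/(331/317) = 468614/88153 + 203440*(317/331) = 468614/88153 + 64490480/331 = 5685184394674/29178643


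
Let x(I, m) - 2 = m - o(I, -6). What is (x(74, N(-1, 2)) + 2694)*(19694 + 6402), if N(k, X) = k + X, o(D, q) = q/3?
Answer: 70433104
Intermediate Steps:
o(D, q) = q/3 (o(D, q) = q*(⅓) = q/3)
N(k, X) = X + k
x(I, m) = 4 + m (x(I, m) = 2 + (m - (-6)/3) = 2 + (m - 1*(-2)) = 2 + (m + 2) = 2 + (2 + m) = 4 + m)
(x(74, N(-1, 2)) + 2694)*(19694 + 6402) = ((4 + (2 - 1)) + 2694)*(19694 + 6402) = ((4 + 1) + 2694)*26096 = (5 + 2694)*26096 = 2699*26096 = 70433104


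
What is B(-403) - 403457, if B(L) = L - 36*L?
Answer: -389352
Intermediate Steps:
B(L) = -35*L (B(L) = L - 36*L = -35*L)
B(-403) - 403457 = -35*(-403) - 403457 = 14105 - 403457 = -389352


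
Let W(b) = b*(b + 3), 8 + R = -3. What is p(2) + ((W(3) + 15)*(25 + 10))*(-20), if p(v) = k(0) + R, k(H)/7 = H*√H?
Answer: -23111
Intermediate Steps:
R = -11 (R = -8 - 3 = -11)
W(b) = b*(3 + b)
k(H) = 7*H^(3/2) (k(H) = 7*(H*√H) = 7*H^(3/2))
p(v) = -11 (p(v) = 7*0^(3/2) - 11 = 7*0 - 11 = 0 - 11 = -11)
p(2) + ((W(3) + 15)*(25 + 10))*(-20) = -11 + ((3*(3 + 3) + 15)*(25 + 10))*(-20) = -11 + ((3*6 + 15)*35)*(-20) = -11 + ((18 + 15)*35)*(-20) = -11 + (33*35)*(-20) = -11 + 1155*(-20) = -11 - 23100 = -23111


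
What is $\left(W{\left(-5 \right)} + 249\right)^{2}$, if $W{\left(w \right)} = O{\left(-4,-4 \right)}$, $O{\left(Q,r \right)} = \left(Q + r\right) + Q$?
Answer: $56169$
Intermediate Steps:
$O{\left(Q,r \right)} = r + 2 Q$
$W{\left(w \right)} = -12$ ($W{\left(w \right)} = -4 + 2 \left(-4\right) = -4 - 8 = -12$)
$\left(W{\left(-5 \right)} + 249\right)^{2} = \left(-12 + 249\right)^{2} = 237^{2} = 56169$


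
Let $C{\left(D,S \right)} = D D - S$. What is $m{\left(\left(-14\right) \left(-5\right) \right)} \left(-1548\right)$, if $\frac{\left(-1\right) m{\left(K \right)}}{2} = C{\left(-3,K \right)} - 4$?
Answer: $-201240$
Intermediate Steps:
$C{\left(D,S \right)} = D^{2} - S$
$m{\left(K \right)} = -10 + 2 K$ ($m{\left(K \right)} = - 2 \left(\left(\left(-3\right)^{2} - K\right) - 4\right) = - 2 \left(\left(9 - K\right) - 4\right) = - 2 \left(5 - K\right) = -10 + 2 K$)
$m{\left(\left(-14\right) \left(-5\right) \right)} \left(-1548\right) = \left(-10 + 2 \left(\left(-14\right) \left(-5\right)\right)\right) \left(-1548\right) = \left(-10 + 2 \cdot 70\right) \left(-1548\right) = \left(-10 + 140\right) \left(-1548\right) = 130 \left(-1548\right) = -201240$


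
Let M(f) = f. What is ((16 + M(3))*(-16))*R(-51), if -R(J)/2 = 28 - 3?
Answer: 15200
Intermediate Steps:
R(J) = -50 (R(J) = -2*(28 - 3) = -2*25 = -50)
((16 + M(3))*(-16))*R(-51) = ((16 + 3)*(-16))*(-50) = (19*(-16))*(-50) = -304*(-50) = 15200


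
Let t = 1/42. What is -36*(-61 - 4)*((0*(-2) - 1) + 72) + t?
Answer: 6977881/42 ≈ 1.6614e+5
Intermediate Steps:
t = 1/42 ≈ 0.023810
-36*(-61 - 4)*((0*(-2) - 1) + 72) + t = -36*(-61 - 4)*((0*(-2) - 1) + 72) + 1/42 = -(-2340)*((0 - 1) + 72) + 1/42 = -(-2340)*(-1 + 72) + 1/42 = -(-2340)*71 + 1/42 = -36*(-4615) + 1/42 = 166140 + 1/42 = 6977881/42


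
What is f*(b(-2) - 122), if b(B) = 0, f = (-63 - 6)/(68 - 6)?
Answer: 4209/31 ≈ 135.77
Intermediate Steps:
f = -69/62 ≈ -1.1129
f*(b(-2) - 122) = -69*(0 - 122)/62 = -69/62*(-122) = 4209/31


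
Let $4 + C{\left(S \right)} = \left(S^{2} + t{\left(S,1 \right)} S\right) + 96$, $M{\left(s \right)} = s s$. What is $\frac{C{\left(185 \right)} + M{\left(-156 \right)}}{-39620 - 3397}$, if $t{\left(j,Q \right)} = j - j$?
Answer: $- \frac{19551}{14339} \approx -1.3635$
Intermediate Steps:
$M{\left(s \right)} = s^{2}$
$t{\left(j,Q \right)} = 0$
$C{\left(S \right)} = 92 + S^{2}$ ($C{\left(S \right)} = -4 + \left(\left(S^{2} + 0 S\right) + 96\right) = -4 + \left(\left(S^{2} + 0\right) + 96\right) = -4 + \left(S^{2} + 96\right) = -4 + \left(96 + S^{2}\right) = 92 + S^{2}$)
$\frac{C{\left(185 \right)} + M{\left(-156 \right)}}{-39620 - 3397} = \frac{\left(92 + 185^{2}\right) + \left(-156\right)^{2}}{-39620 - 3397} = \frac{\left(92 + 34225\right) + 24336}{-43017} = \left(34317 + 24336\right) \left(- \frac{1}{43017}\right) = 58653 \left(- \frac{1}{43017}\right) = - \frac{19551}{14339}$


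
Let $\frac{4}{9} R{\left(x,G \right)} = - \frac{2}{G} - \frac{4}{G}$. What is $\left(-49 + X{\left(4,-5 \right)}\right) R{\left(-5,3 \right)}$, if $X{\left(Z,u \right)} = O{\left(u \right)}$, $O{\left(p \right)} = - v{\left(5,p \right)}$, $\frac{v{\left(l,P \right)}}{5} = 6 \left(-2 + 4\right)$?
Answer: $\frac{981}{2} \approx 490.5$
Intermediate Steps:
$v{\left(l,P \right)} = 60$ ($v{\left(l,P \right)} = 5 \cdot 6 \left(-2 + 4\right) = 5 \cdot 6 \cdot 2 = 5 \cdot 12 = 60$)
$O{\left(p \right)} = -60$ ($O{\left(p \right)} = \left(-1\right) 60 = -60$)
$R{\left(x,G \right)} = - \frac{27}{2 G}$ ($R{\left(x,G \right)} = \frac{9 \left(- \frac{2}{G} - \frac{4}{G}\right)}{4} = \frac{9 \left(- \frac{6}{G}\right)}{4} = - \frac{27}{2 G}$)
$X{\left(Z,u \right)} = -60$
$\left(-49 + X{\left(4,-5 \right)}\right) R{\left(-5,3 \right)} = \left(-49 - 60\right) \left(- \frac{27}{2 \cdot 3}\right) = - 109 \left(\left(- \frac{27}{2}\right) \frac{1}{3}\right) = \left(-109\right) \left(- \frac{9}{2}\right) = \frac{981}{2}$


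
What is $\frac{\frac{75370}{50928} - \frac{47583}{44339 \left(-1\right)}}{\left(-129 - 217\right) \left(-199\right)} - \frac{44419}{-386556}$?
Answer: $\frac{287852061793710559}{2504222235591490992} \approx 0.11495$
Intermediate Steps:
$\frac{\frac{75370}{50928} - \frac{47583}{44339 \left(-1\right)}}{\left(-129 - 217\right) \left(-199\right)} - \frac{44419}{-386556} = \frac{75370 \cdot \frac{1}{50928} - \frac{47583}{-44339}}{\left(-129 - 217\right) \left(-199\right)} - - \frac{44419}{386556} = \frac{\frac{37685}{25464} - - \frac{47583}{44339}}{\left(-346\right) \left(-199\right)} + \frac{44419}{386556} = \frac{\frac{37685}{25464} + \frac{47583}{44339}}{68854} + \frac{44419}{386556} = \frac{2882568727}{1129048296} \cdot \frac{1}{68854} + \frac{44419}{386556} = \frac{2882568727}{77739491372784} + \frac{44419}{386556} = \frac{287852061793710559}{2504222235591490992}$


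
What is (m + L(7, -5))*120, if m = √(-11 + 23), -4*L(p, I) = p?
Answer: -210 + 240*√3 ≈ 205.69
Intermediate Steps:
L(p, I) = -p/4
m = 2*√3 (m = √12 = 2*√3 ≈ 3.4641)
(m + L(7, -5))*120 = (2*√3 - ¼*7)*120 = (2*√3 - 7/4)*120 = (-7/4 + 2*√3)*120 = -210 + 240*√3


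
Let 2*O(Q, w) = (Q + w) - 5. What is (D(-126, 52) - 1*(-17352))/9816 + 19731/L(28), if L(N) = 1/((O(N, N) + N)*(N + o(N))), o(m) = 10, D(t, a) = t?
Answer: 65625072099/1636 ≈ 4.0113e+7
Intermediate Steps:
O(Q, w) = -5/2 + Q/2 + w/2 (O(Q, w) = ((Q + w) - 5)/2 = (-5 + Q + w)/2 = -5/2 + Q/2 + w/2)
L(N) = 1/((10 + N)*(-5/2 + 2*N)) (L(N) = 1/(((-5/2 + N/2 + N/2) + N)*(N + 10)) = 1/(((-5/2 + N) + N)*(10 + N)) = 1/((-5/2 + 2*N)*(10 + N)) = 1/((10 + N)*(-5/2 + 2*N)))
(D(-126, 52) - 1*(-17352))/9816 + 19731/L(28) = (-126 - 1*(-17352))/9816 + 19731/((2/(-50 + 4*28² + 35*28))) = (-126 + 17352)*(1/9816) + 19731/((2/(-50 + 4*784 + 980))) = 17226*(1/9816) + 19731/((2/(-50 + 3136 + 980))) = 2871/1636 + 19731/((2/4066)) = 2871/1636 + 19731/((2*(1/4066))) = 2871/1636 + 19731/(1/2033) = 2871/1636 + 19731*2033 = 2871/1636 + 40113123 = 65625072099/1636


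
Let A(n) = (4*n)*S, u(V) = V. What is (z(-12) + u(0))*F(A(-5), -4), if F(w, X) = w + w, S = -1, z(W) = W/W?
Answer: 40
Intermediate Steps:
z(W) = 1
A(n) = -4*n (A(n) = (4*n)*(-1) = -4*n)
F(w, X) = 2*w
(z(-12) + u(0))*F(A(-5), -4) = (1 + 0)*(2*(-4*(-5))) = 1*(2*20) = 1*40 = 40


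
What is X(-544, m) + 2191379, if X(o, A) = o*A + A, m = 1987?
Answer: 1112438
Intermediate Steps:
X(o, A) = A + A*o (X(o, A) = A*o + A = A + A*o)
X(-544, m) + 2191379 = 1987*(1 - 544) + 2191379 = 1987*(-543) + 2191379 = -1078941 + 2191379 = 1112438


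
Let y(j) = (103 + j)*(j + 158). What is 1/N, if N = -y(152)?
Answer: -1/79050 ≈ -1.2650e-5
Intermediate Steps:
y(j) = (103 + j)*(158 + j)
N = -79050 (N = -(16274 + 152² + 261*152) = -(16274 + 23104 + 39672) = -1*79050 = -79050)
1/N = 1/(-79050) = -1/79050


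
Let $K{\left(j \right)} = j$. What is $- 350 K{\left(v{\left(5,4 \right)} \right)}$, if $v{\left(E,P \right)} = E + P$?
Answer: $-3150$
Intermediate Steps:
$- 350 K{\left(v{\left(5,4 \right)} \right)} = - 350 \left(5 + 4\right) = \left(-350\right) 9 = -3150$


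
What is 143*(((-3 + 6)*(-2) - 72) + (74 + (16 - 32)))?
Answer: -2860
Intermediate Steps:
143*(((-3 + 6)*(-2) - 72) + (74 + (16 - 32))) = 143*((3*(-2) - 72) + (74 - 16)) = 143*((-6 - 72) + 58) = 143*(-78 + 58) = 143*(-20) = -2860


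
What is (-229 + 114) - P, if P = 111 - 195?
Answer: -31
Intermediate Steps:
P = -84
(-229 + 114) - P = (-229 + 114) - 1*(-84) = -115 + 84 = -31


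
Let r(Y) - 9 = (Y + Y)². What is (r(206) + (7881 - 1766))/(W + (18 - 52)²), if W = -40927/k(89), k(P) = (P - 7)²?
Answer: 1182536432/7732017 ≈ 152.94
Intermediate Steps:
r(Y) = 9 + 4*Y² (r(Y) = 9 + (Y + Y)² = 9 + (2*Y)² = 9 + 4*Y²)
k(P) = (-7 + P)²
W = -40927/6724 (W = -40927/(-7 + 89)² = -40927/(82²) = -40927/6724 ≈ -6.0867)
(r(206) + (7881 - 1766))/(W + (18 - 52)²) = ((9 + 4*206²) + (7881 - 1766))/(-40927/6724 + (18 - 52)²) = ((9 + 4*42436) + 6115)/(-40927/6724 + (-34)²) = ((9 + 169744) + 6115)/(-40927/6724 + 1156) = (169753 + 6115)/(7732017/6724) = 175868*(6724/7732017) = 1182536432/7732017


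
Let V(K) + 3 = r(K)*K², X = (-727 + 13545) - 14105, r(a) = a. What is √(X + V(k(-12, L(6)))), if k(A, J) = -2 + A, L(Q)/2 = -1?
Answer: I*√4034 ≈ 63.514*I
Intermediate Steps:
L(Q) = -2 (L(Q) = 2*(-1) = -2)
X = -1287 (X = 12818 - 14105 = -1287)
V(K) = -3 + K³ (V(K) = -3 + K*K² = -3 + K³)
√(X + V(k(-12, L(6)))) = √(-1287 + (-3 + (-2 - 12)³)) = √(-1287 + (-3 + (-14)³)) = √(-1287 + (-3 - 2744)) = √(-1287 - 2747) = √(-4034) = I*√4034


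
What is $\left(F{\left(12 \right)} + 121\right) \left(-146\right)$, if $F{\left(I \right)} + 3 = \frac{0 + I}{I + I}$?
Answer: $-17301$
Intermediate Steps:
$F{\left(I \right)} = - \frac{5}{2}$ ($F{\left(I \right)} = -3 + \frac{0 + I}{I + I} = -3 + \frac{I}{2 I} = -3 + I \frac{1}{2 I} = -3 + \frac{1}{2} = - \frac{5}{2}$)
$\left(F{\left(12 \right)} + 121\right) \left(-146\right) = \left(- \frac{5}{2} + 121\right) \left(-146\right) = \frac{237}{2} \left(-146\right) = -17301$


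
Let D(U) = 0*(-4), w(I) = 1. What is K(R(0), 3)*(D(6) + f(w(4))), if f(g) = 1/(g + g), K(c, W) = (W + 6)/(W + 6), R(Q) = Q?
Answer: ½ ≈ 0.50000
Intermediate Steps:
D(U) = 0
K(c, W) = 1 (K(c, W) = (6 + W)/(6 + W) = 1)
f(g) = 1/(2*g)
K(R(0), 3)*(D(6) + f(w(4))) = 1*(0 + (½)/1) = 1*(0 + (½)*1) = 1*(0 + ½) = 1*(½) = ½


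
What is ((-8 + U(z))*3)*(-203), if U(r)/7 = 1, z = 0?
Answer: 609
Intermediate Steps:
U(r) = 7 (U(r) = 7*1 = 7)
((-8 + U(z))*3)*(-203) = ((-8 + 7)*3)*(-203) = -1*3*(-203) = -3*(-203) = 609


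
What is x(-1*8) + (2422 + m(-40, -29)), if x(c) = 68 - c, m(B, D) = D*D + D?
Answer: 3310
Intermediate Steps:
m(B, D) = D + D² (m(B, D) = D² + D = D + D²)
x(-1*8) + (2422 + m(-40, -29)) = (68 - (-1)*8) + (2422 - 29*(1 - 29)) = (68 - 1*(-8)) + (2422 - 29*(-28)) = (68 + 8) + (2422 + 812) = 76 + 3234 = 3310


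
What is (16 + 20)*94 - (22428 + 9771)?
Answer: -28815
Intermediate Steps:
(16 + 20)*94 - (22428 + 9771) = 36*94 - 1*32199 = 3384 - 32199 = -28815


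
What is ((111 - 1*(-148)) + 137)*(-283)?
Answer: -112068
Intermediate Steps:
((111 - 1*(-148)) + 137)*(-283) = ((111 + 148) + 137)*(-283) = (259 + 137)*(-283) = 396*(-283) = -112068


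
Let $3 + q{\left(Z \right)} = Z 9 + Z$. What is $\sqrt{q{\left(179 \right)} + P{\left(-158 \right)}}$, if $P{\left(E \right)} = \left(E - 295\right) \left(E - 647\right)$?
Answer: $34 \sqrt{317} \approx 605.35$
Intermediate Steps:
$q{\left(Z \right)} = -3 + 10 Z$ ($q{\left(Z \right)} = -3 + \left(Z 9 + Z\right) = -3 + \left(9 Z + Z\right) = -3 + 10 Z$)
$P{\left(E \right)} = \left(-647 + E\right) \left(-295 + E\right)$ ($P{\left(E \right)} = \left(-295 + E\right) \left(-647 + E\right) = \left(-647 + E\right) \left(-295 + E\right)$)
$\sqrt{q{\left(179 \right)} + P{\left(-158 \right)}} = \sqrt{\left(-3 + 10 \cdot 179\right) + \left(190865 + \left(-158\right)^{2} - -148836\right)} = \sqrt{\left(-3 + 1790\right) + \left(190865 + 24964 + 148836\right)} = \sqrt{1787 + 364665} = \sqrt{366452} = 34 \sqrt{317}$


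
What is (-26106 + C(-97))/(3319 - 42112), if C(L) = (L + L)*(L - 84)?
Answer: -9008/38793 ≈ -0.23221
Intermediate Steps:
C(L) = 2*L*(-84 + L) (C(L) = (2*L)*(-84 + L) = 2*L*(-84 + L))
(-26106 + C(-97))/(3319 - 42112) = (-26106 + 2*(-97)*(-84 - 97))/(3319 - 42112) = (-26106 + 2*(-97)*(-181))/(-38793) = (-26106 + 35114)*(-1/38793) = 9008*(-1/38793) = -9008/38793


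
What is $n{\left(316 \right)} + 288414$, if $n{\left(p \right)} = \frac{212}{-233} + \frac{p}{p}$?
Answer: $\frac{67200483}{233} \approx 2.8841 \cdot 10^{5}$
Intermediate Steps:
$n{\left(p \right)} = \frac{21}{233}$ ($n{\left(p \right)} = 212 \left(- \frac{1}{233}\right) + 1 = - \frac{212}{233} + 1 = \frac{21}{233}$)
$n{\left(316 \right)} + 288414 = \frac{21}{233} + 288414 = \frac{67200483}{233}$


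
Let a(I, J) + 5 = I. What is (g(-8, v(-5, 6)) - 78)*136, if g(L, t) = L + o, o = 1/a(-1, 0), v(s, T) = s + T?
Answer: -35156/3 ≈ -11719.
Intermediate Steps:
a(I, J) = -5 + I
v(s, T) = T + s
o = -⅙ (o = 1/(-5 - 1) = 1/(-6) = -⅙ ≈ -0.16667)
g(L, t) = -⅙ + L (g(L, t) = L - ⅙ = -⅙ + L)
(g(-8, v(-5, 6)) - 78)*136 = ((-⅙ - 8) - 78)*136 = (-49/6 - 78)*136 = -517/6*136 = -35156/3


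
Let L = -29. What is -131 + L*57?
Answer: -1784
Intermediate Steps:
-131 + L*57 = -131 - 29*57 = -131 - 1653 = -1784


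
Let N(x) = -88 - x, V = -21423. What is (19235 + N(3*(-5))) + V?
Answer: -2261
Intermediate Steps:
(19235 + N(3*(-5))) + V = (19235 + (-88 - 3*(-5))) - 21423 = (19235 + (-88 - 1*(-15))) - 21423 = (19235 + (-88 + 15)) - 21423 = (19235 - 73) - 21423 = 19162 - 21423 = -2261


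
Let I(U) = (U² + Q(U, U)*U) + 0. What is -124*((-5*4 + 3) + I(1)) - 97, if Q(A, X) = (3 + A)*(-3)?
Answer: 3375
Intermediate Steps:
Q(A, X) = -9 - 3*A
I(U) = U² + U*(-9 - 3*U) (I(U) = (U² + (-9 - 3*U)*U) + 0 = (U² + U*(-9 - 3*U)) + 0 = U² + U*(-9 - 3*U))
-124*((-5*4 + 3) + I(1)) - 97 = -124*((-5*4 + 3) - 1*1*(9 + 2*1)) - 97 = -124*((-20 + 3) - 1*1*(9 + 2)) - 97 = -124*(-17 - 1*1*11) - 97 = -124*(-17 - 11) - 97 = -124*(-28) - 97 = 3472 - 97 = 3375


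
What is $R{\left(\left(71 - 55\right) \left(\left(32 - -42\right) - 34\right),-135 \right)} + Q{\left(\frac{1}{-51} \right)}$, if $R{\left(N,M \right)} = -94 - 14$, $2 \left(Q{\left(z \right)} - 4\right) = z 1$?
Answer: $- \frac{10609}{102} \approx -104.01$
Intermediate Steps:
$Q{\left(z \right)} = 4 + \frac{z}{2}$ ($Q{\left(z \right)} = 4 + \frac{z 1}{2} = 4 + \frac{z}{2}$)
$R{\left(N,M \right)} = -108$ ($R{\left(N,M \right)} = -94 - 14 = -108$)
$R{\left(\left(71 - 55\right) \left(\left(32 - -42\right) - 34\right),-135 \right)} + Q{\left(\frac{1}{-51} \right)} = -108 + \left(4 + \frac{1}{2 \left(-51\right)}\right) = -108 + \left(4 + \frac{1}{2} \left(- \frac{1}{51}\right)\right) = -108 + \left(4 - \frac{1}{102}\right) = -108 + \frac{407}{102} = - \frac{10609}{102}$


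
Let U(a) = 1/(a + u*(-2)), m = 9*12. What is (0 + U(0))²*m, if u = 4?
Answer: 27/16 ≈ 1.6875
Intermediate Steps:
m = 108
U(a) = 1/(-8 + a) (U(a) = 1/(a + 4*(-2)) = 1/(a - 8) = 1/(-8 + a))
(0 + U(0))²*m = (0 + 1/(-8 + 0))²*108 = (0 + 1/(-8))²*108 = (0 - ⅛)²*108 = (-⅛)²*108 = (1/64)*108 = 27/16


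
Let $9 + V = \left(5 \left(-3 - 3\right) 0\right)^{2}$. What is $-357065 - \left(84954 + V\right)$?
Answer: $-442010$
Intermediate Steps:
$V = -9$ ($V = -9 + \left(5 \left(-3 - 3\right) 0\right)^{2} = -9 + \left(5 \left(-6\right) 0\right)^{2} = -9 + \left(\left(-30\right) 0\right)^{2} = -9 + 0^{2} = -9 + 0 = -9$)
$-357065 - \left(84954 + V\right) = -357065 - \left(84954 - 9\right) = -357065 - 84945 = -442010$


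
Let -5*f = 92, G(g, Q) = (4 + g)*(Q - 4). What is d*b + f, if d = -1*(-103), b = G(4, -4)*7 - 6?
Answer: -233902/5 ≈ -46780.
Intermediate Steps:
G(g, Q) = (-4 + Q)*(4 + g) (G(g, Q) = (4 + g)*(-4 + Q) = (-4 + Q)*(4 + g))
b = -454 (b = (-16 - 4*4 + 4*(-4) - 4*4)*7 - 6 = (-16 - 16 - 16 - 16)*7 - 6 = -64*7 - 6 = -448 - 6 = -454)
f = -92/5 (f = -⅕*92 = -92/5 ≈ -18.400)
d = 103
d*b + f = 103*(-454) - 92/5 = -46762 - 92/5 = -233902/5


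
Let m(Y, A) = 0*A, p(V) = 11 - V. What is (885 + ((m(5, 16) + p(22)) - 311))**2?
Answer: 316969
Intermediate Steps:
m(Y, A) = 0
(885 + ((m(5, 16) + p(22)) - 311))**2 = (885 + ((0 + (11 - 1*22)) - 311))**2 = (885 + ((0 + (11 - 22)) - 311))**2 = (885 + ((0 - 11) - 311))**2 = (885 + (-11 - 311))**2 = (885 - 322)**2 = 563**2 = 316969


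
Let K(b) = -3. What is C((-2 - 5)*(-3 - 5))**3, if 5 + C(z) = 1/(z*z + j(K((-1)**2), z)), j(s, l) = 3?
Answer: -3865457875384/30929574619 ≈ -124.98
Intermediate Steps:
C(z) = -5 + 1/(3 + z**2) (C(z) = -5 + 1/(z*z + 3) = -5 + 1/(z**2 + 3) = -5 + 1/(3 + z**2))
C((-2 - 5)*(-3 - 5))**3 = ((-14 - 5*(-3 - 5)**2*(-2 - 5)**2)/(3 + ((-2 - 5)*(-3 - 5))**2))**3 = ((-14 - 5*(-7*(-8))**2)/(3 + (-7*(-8))**2))**3 = ((-14 - 5*56**2)/(3 + 56**2))**3 = ((-14 - 5*3136)/(3 + 3136))**3 = ((-14 - 15680)/3139)**3 = ((1/3139)*(-15694))**3 = (-15694/3139)**3 = -3865457875384/30929574619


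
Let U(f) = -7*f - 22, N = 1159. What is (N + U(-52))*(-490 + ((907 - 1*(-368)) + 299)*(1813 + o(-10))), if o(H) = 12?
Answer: 4310962060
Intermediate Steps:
U(f) = -22 - 7*f
(N + U(-52))*(-490 + ((907 - 1*(-368)) + 299)*(1813 + o(-10))) = (1159 + (-22 - 7*(-52)))*(-490 + ((907 - 1*(-368)) + 299)*(1813 + 12)) = (1159 + (-22 + 364))*(-490 + ((907 + 368) + 299)*1825) = (1159 + 342)*(-490 + (1275 + 299)*1825) = 1501*(-490 + 1574*1825) = 1501*(-490 + 2872550) = 1501*2872060 = 4310962060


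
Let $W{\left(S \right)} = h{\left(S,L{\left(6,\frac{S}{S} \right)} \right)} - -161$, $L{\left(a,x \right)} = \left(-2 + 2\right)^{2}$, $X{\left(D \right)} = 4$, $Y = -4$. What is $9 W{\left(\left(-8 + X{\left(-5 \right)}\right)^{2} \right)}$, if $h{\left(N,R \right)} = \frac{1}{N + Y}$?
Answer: $\frac{5799}{4} \approx 1449.8$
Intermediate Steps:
$L{\left(a,x \right)} = 0$ ($L{\left(a,x \right)} = 0^{2} = 0$)
$h{\left(N,R \right)} = \frac{1}{-4 + N}$ ($h{\left(N,R \right)} = \frac{1}{N - 4} = \frac{1}{-4 + N}$)
$W{\left(S \right)} = 161 + \frac{1}{-4 + S}$ ($W{\left(S \right)} = \frac{1}{-4 + S} - -161 = \frac{1}{-4 + S} + 161 = 161 + \frac{1}{-4 + S}$)
$9 W{\left(\left(-8 + X{\left(-5 \right)}\right)^{2} \right)} = 9 \frac{-643 + 161 \left(-8 + 4\right)^{2}}{-4 + \left(-8 + 4\right)^{2}} = 9 \frac{-643 + 161 \left(-4\right)^{2}}{-4 + \left(-4\right)^{2}} = 9 \frac{-643 + 161 \cdot 16}{-4 + 16} = 9 \frac{-643 + 2576}{12} = 9 \cdot \frac{1}{12} \cdot 1933 = 9 \cdot \frac{1933}{12} = \frac{5799}{4}$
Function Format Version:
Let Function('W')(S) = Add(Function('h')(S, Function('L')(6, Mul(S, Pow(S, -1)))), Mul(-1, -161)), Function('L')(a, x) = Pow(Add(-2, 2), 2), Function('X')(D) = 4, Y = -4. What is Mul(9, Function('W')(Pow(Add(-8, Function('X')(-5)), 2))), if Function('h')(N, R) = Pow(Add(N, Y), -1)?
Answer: Rational(5799, 4) ≈ 1449.8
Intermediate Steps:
Function('L')(a, x) = 0 (Function('L')(a, x) = Pow(0, 2) = 0)
Function('h')(N, R) = Pow(Add(-4, N), -1) (Function('h')(N, R) = Pow(Add(N, -4), -1) = Pow(Add(-4, N), -1))
Function('W')(S) = Add(161, Pow(Add(-4, S), -1)) (Function('W')(S) = Add(Pow(Add(-4, S), -1), Mul(-1, -161)) = Add(Pow(Add(-4, S), -1), 161) = Add(161, Pow(Add(-4, S), -1)))
Mul(9, Function('W')(Pow(Add(-8, Function('X')(-5)), 2))) = Mul(9, Mul(Pow(Add(-4, Pow(Add(-8, 4), 2)), -1), Add(-643, Mul(161, Pow(Add(-8, 4), 2))))) = Mul(9, Mul(Pow(Add(-4, Pow(-4, 2)), -1), Add(-643, Mul(161, Pow(-4, 2))))) = Mul(9, Mul(Pow(Add(-4, 16), -1), Add(-643, Mul(161, 16)))) = Mul(9, Mul(Pow(12, -1), Add(-643, 2576))) = Mul(9, Mul(Rational(1, 12), 1933)) = Mul(9, Rational(1933, 12)) = Rational(5799, 4)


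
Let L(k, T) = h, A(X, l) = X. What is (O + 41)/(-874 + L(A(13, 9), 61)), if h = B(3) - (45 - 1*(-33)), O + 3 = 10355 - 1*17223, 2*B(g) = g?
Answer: 13660/1901 ≈ 7.1857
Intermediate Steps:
B(g) = g/2
O = -6871 (O = -3 + (10355 - 1*17223) = -3 + (10355 - 17223) = -3 - 6868 = -6871)
h = -153/2 (h = (1/2)*3 - (45 - 1*(-33)) = 3/2 - (45 + 33) = 3/2 - 1*78 = 3/2 - 78 = -153/2 ≈ -76.500)
L(k, T) = -153/2
(O + 41)/(-874 + L(A(13, 9), 61)) = (-6871 + 41)/(-874 - 153/2) = -6830/(-1901/2) = -6830*(-2/1901) = 13660/1901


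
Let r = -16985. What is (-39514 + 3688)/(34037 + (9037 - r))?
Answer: -35826/60059 ≈ -0.59651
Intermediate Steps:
(-39514 + 3688)/(34037 + (9037 - r)) = (-39514 + 3688)/(34037 + (9037 - 1*(-16985))) = -35826/(34037 + (9037 + 16985)) = -35826/(34037 + 26022) = -35826/60059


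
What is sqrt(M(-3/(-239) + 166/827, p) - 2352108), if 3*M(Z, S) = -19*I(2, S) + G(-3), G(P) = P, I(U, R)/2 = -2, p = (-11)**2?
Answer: I*sqrt(21168753)/3 ≈ 1533.7*I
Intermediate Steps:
p = 121
I(U, R) = -4 (I(U, R) = 2*(-2) = -4)
M(Z, S) = 73/3 (M(Z, S) = (-19*(-4) - 3)/3 = (76 - 3)/3 = (1/3)*73 = 73/3)
sqrt(M(-3/(-239) + 166/827, p) - 2352108) = sqrt(73/3 - 2352108) = sqrt(-7056251/3) = I*sqrt(21168753)/3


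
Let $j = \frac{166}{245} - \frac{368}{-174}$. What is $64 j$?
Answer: $\frac{3809408}{21315} \approx 178.72$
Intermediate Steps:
$j = \frac{59522}{21315}$ ($j = 166 \cdot \frac{1}{245} - - \frac{184}{87} = \frac{166}{245} + \frac{184}{87} = \frac{59522}{21315} \approx 2.7925$)
$64 j = 64 \cdot \frac{59522}{21315} = \frac{3809408}{21315}$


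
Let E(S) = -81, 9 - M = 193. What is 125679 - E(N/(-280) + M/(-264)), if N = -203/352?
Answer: 125760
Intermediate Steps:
N = -203/352 (N = -203*1/352 = -203/352 ≈ -0.57670)
M = -184 (M = 9 - 1*193 = 9 - 193 = -184)
125679 - E(N/(-280) + M/(-264)) = 125679 - 1*(-81) = 125679 + 81 = 125760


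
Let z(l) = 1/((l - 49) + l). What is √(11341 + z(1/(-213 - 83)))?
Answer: 5*√23864146985/7253 ≈ 106.49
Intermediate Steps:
z(l) = 1/(-49 + 2*l) (z(l) = 1/((-49 + l) + l) = 1/(-49 + 2*l))
√(11341 + z(1/(-213 - 83))) = √(11341 + 1/(-49 + 2/(-213 - 83))) = √(11341 + 1/(-49 + 2/(-296))) = √(11341 + 1/(-49 + 2*(-1/296))) = √(11341 + 1/(-49 - 1/148)) = √(11341 + 1/(-7253/148)) = √(11341 - 148/7253) = √(82256125/7253) = 5*√23864146985/7253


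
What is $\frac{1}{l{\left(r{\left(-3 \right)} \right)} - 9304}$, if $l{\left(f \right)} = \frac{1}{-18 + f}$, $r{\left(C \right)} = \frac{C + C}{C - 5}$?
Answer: $- \frac{69}{641980} \approx -0.00010748$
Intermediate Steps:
$r{\left(C \right)} = \frac{2 C}{-5 + C}$
$\frac{1}{l{\left(r{\left(-3 \right)} \right)} - 9304} = \frac{1}{\frac{1}{-18 + 2 \left(-3\right) \frac{1}{-5 - 3}} - 9304} = \frac{1}{\frac{1}{-18 + 2 \left(-3\right) \frac{1}{-8}} - 9304} = \frac{1}{\frac{1}{-18 + 2 \left(-3\right) \left(- \frac{1}{8}\right)} - 9304} = \frac{1}{\frac{1}{-18 + \frac{3}{4}} - 9304} = \frac{1}{\frac{1}{- \frac{69}{4}} - 9304} = \frac{1}{- \frac{4}{69} - 9304} = \frac{1}{- \frac{641980}{69}} = - \frac{69}{641980}$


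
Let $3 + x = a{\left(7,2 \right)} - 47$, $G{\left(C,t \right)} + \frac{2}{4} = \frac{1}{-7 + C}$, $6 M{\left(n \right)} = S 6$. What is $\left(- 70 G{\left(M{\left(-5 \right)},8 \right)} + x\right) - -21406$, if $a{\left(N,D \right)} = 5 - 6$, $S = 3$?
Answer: $\frac{42815}{2} \approx 21408.0$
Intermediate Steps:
$a{\left(N,D \right)} = -1$ ($a{\left(N,D \right)} = 5 - 6 = -1$)
$M{\left(n \right)} = 3$ ($M{\left(n \right)} = \frac{3 \cdot 6}{6} = \frac{1}{6} \cdot 18 = 3$)
$G{\left(C,t \right)} = - \frac{1}{2} + \frac{1}{-7 + C}$
$x = -51$ ($x = -3 - 48 = -51$)
$\left(- 70 G{\left(M{\left(-5 \right)},8 \right)} + x\right) - -21406 = \left(- 70 \frac{9 - 3}{2 \left(-7 + 3\right)} - 51\right) - -21406 = \left(- 70 \frac{9 - 3}{2 \left(-4\right)} - 51\right) + 21406 = \left(- 70 \cdot \frac{1}{2} \left(- \frac{1}{4}\right) 6 - 51\right) + 21406 = \left(\left(-70\right) \left(- \frac{3}{4}\right) - 51\right) + 21406 = \left(\frac{105}{2} - 51\right) + 21406 = \frac{3}{2} + 21406 = \frac{42815}{2}$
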